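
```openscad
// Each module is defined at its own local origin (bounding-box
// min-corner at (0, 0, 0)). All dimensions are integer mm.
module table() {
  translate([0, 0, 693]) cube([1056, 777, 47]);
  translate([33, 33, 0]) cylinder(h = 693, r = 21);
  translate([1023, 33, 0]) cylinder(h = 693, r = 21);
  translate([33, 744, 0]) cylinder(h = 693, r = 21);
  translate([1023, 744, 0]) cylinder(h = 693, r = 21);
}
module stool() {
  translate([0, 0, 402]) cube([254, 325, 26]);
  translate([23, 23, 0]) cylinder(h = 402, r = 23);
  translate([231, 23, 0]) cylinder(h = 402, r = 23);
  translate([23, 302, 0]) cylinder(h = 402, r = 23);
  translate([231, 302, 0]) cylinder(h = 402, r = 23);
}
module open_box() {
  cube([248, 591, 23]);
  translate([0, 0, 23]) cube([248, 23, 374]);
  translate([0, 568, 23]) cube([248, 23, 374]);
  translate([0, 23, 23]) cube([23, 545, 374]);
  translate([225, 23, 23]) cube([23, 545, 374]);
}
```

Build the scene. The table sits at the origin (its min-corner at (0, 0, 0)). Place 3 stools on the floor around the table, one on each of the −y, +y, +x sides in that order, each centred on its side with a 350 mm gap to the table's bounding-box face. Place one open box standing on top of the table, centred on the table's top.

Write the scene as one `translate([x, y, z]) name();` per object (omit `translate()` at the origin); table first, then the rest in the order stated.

table();
translate([401, -675, 0]) stool();
translate([401, 1127, 0]) stool();
translate([1406, 226, 0]) stool();
translate([404, 93, 740]) open_box();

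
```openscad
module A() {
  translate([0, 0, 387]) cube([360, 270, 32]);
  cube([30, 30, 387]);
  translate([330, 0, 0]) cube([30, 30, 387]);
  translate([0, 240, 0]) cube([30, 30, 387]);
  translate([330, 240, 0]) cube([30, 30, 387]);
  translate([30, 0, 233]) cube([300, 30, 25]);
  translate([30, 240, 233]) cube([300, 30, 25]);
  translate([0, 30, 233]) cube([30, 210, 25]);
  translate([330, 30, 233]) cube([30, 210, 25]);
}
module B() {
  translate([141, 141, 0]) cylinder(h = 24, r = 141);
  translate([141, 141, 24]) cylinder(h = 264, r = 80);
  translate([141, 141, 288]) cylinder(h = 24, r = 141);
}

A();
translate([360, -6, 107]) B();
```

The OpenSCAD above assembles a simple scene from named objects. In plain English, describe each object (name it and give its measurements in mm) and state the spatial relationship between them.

A is a simple wooden stool: a rectangular seat 360 mm (x) by 270 mm (y), 32 mm thick, top face at z = 419 mm, on four square legs, each 30×30 mm in cross-section. The legs rest on z = 0, each flush with a corner of the seat. Four stretchers, 30 mm wide and 25 mm tall, connect adjacent legs with their undersides at z = 233 mm, each running between the inner faces of the legs it joins and aligned with the legs' outer faces on the other axis.

B is a spool: two coaxial disc flanges of radius 141 mm and thickness 24 mm, joined by a core cylinder of radius 80 mm and height 264 mm. The lower flange rests on z = 0 and the three cylinders share a vertical axis.

The spool is beside the stool with their tops flush at z = 419.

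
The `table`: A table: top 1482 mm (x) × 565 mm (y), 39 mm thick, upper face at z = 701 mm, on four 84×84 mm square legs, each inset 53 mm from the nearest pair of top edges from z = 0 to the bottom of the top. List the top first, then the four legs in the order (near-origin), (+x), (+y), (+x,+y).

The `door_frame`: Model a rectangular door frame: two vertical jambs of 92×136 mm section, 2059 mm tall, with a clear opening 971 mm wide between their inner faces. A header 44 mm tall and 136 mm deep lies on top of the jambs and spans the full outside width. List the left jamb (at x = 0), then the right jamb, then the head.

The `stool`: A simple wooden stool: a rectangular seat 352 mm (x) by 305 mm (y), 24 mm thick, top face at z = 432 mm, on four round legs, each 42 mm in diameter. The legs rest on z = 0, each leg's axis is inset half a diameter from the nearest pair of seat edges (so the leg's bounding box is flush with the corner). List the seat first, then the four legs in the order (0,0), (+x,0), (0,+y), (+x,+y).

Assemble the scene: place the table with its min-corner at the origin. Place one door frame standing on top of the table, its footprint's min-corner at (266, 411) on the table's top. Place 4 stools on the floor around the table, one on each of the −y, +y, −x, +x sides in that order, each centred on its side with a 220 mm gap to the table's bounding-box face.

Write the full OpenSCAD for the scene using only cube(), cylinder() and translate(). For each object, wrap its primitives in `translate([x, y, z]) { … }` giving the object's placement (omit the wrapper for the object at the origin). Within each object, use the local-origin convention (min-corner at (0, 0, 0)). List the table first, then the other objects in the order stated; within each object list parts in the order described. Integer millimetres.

translate([0, 0, 662]) cube([1482, 565, 39]);
translate([53, 53, 0]) cube([84, 84, 662]);
translate([1345, 53, 0]) cube([84, 84, 662]);
translate([53, 428, 0]) cube([84, 84, 662]);
translate([1345, 428, 0]) cube([84, 84, 662]);
translate([266, 411, 701]) {
  cube([92, 136, 2059]);
  translate([1063, 0, 0]) cube([92, 136, 2059]);
  translate([0, 0, 2059]) cube([1155, 136, 44]);
}
translate([565, -525, 0]) {
  translate([0, 0, 408]) cube([352, 305, 24]);
  translate([21, 21, 0]) cylinder(h = 408, r = 21);
  translate([331, 21, 0]) cylinder(h = 408, r = 21);
  translate([21, 284, 0]) cylinder(h = 408, r = 21);
  translate([331, 284, 0]) cylinder(h = 408, r = 21);
}
translate([565, 785, 0]) {
  translate([0, 0, 408]) cube([352, 305, 24]);
  translate([21, 21, 0]) cylinder(h = 408, r = 21);
  translate([331, 21, 0]) cylinder(h = 408, r = 21);
  translate([21, 284, 0]) cylinder(h = 408, r = 21);
  translate([331, 284, 0]) cylinder(h = 408, r = 21);
}
translate([-572, 130, 0]) {
  translate([0, 0, 408]) cube([352, 305, 24]);
  translate([21, 21, 0]) cylinder(h = 408, r = 21);
  translate([331, 21, 0]) cylinder(h = 408, r = 21);
  translate([21, 284, 0]) cylinder(h = 408, r = 21);
  translate([331, 284, 0]) cylinder(h = 408, r = 21);
}
translate([1702, 130, 0]) {
  translate([0, 0, 408]) cube([352, 305, 24]);
  translate([21, 21, 0]) cylinder(h = 408, r = 21);
  translate([331, 21, 0]) cylinder(h = 408, r = 21);
  translate([21, 284, 0]) cylinder(h = 408, r = 21);
  translate([331, 284, 0]) cylinder(h = 408, r = 21);
}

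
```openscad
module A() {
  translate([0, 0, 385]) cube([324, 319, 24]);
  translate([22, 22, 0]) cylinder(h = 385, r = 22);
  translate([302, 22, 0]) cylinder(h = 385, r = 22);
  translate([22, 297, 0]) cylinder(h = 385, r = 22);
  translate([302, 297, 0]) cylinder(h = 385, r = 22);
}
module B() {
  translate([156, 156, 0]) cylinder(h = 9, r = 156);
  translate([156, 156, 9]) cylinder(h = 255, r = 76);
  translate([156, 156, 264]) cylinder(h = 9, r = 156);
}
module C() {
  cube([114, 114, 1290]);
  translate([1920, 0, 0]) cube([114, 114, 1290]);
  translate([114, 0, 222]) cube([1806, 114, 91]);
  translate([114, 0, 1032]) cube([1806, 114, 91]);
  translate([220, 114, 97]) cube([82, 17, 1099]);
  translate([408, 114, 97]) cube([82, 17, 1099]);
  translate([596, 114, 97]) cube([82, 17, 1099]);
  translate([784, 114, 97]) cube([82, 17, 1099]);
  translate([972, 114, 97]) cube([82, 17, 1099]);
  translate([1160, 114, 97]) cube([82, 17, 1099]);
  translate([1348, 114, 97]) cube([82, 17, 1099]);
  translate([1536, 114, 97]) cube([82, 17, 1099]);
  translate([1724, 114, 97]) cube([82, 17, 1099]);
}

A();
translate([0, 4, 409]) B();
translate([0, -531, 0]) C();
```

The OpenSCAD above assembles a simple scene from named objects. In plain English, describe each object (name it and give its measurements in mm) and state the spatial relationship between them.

A is a four-legged stool. The seat is 324×319 mm, 24 mm thick, top at z = 409 mm. It stands on four round legs, each 44 mm in diameter, from z = 0 to the seat underside, each leg's axis is inset half a diameter from the nearest pair of seat edges (so the leg's bounding box is flush with the corner).

B is a spool: two coaxial disc flanges of radius 156 mm and thickness 9 mm, joined by a core cylinder of radius 76 mm and height 255 mm. The lower flange rests on z = 0 and the three cylinders share a vertical axis.

C is a fence section. Two 114×114 mm posts, 1290 mm tall, stand on the floor with a clear span of 1806 mm between their inner faces. Two horizontal rails of 114×91 mm section span the gap between the posts with their undersides at z = 222 mm and z = 1032 mm, flush with the posts' −y face. 9 pickets, each 82 mm wide, 17 mm thick and 1099 mm tall, are fixed to the +y face of the rails with their bottoms at z = 97 mm, evenly spaced across the span with equal gaps (rounded down to the nearest mm) at the −x end and between each pair — any rounding remainder accumulates at the +x end.

The spool is on top of the stool. The fence section is on the floor beside the stool on its −y side.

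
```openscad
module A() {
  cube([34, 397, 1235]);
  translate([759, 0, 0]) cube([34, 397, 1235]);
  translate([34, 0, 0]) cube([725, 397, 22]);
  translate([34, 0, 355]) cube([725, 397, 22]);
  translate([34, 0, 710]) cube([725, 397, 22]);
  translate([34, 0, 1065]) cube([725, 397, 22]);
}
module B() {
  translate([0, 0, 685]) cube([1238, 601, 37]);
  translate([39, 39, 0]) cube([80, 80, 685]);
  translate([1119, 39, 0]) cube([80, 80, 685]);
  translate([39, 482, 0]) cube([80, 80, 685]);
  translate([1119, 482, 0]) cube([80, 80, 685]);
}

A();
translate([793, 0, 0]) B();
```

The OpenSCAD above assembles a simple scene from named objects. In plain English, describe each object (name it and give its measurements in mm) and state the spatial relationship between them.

A is a bookshelf 793 mm wide overall, 397 mm deep and 1235 mm tall. The two sides are 34 mm thick vertical panels. 4 horizontal shelves of 22 mm thickness span between the inner faces of the sides; the lowest shelf sits on the floor and shelves are stacked with a clear vertical gap of 333 mm between each pair.

B is a table with a 1238×601 mm rectangular top, 37 mm thick, top surface at z = 722 mm, supported by four 80×80 mm square legs, each inset 39 mm from the nearest pair of top edges, running from the floor.

The table is against the bookshelf's +x side, with their −y faces flush.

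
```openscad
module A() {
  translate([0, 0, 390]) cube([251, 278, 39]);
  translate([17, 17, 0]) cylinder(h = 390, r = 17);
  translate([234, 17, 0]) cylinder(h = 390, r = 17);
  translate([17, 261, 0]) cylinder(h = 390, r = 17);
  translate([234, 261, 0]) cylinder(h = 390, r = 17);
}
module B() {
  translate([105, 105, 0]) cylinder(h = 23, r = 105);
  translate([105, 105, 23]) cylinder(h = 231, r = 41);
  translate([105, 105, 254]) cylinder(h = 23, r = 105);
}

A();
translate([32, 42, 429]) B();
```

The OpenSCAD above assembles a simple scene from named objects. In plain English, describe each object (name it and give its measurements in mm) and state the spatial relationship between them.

A is a simple wooden stool: a rectangular seat 251 mm (x) by 278 mm (y), 39 mm thick, top face at z = 429 mm, on four round legs, each 34 mm in diameter. The legs rest on z = 0, each leg's axis is inset half a diameter from the nearest pair of seat edges (so the leg's bounding box is flush with the corner).

B is a spool: two coaxial disc flanges of radius 105 mm and thickness 23 mm, joined by a core cylinder of radius 41 mm and height 231 mm. The lower flange rests on z = 0 and the three cylinders share a vertical axis.

The spool is on top of the stool.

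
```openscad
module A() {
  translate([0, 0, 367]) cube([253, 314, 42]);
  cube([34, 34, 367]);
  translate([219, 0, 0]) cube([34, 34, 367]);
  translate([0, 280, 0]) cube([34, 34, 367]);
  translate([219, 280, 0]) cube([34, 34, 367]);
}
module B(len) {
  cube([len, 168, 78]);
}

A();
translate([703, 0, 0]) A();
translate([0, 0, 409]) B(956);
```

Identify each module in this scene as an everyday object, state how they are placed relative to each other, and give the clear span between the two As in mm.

Second stool starts at x = 703; first ends at x = 253; clear span = 703 − 253 = 450 mm.

A is a stool. B is a beam. A beam spans the tops of two stools. The clear span between the two stools is 450 mm.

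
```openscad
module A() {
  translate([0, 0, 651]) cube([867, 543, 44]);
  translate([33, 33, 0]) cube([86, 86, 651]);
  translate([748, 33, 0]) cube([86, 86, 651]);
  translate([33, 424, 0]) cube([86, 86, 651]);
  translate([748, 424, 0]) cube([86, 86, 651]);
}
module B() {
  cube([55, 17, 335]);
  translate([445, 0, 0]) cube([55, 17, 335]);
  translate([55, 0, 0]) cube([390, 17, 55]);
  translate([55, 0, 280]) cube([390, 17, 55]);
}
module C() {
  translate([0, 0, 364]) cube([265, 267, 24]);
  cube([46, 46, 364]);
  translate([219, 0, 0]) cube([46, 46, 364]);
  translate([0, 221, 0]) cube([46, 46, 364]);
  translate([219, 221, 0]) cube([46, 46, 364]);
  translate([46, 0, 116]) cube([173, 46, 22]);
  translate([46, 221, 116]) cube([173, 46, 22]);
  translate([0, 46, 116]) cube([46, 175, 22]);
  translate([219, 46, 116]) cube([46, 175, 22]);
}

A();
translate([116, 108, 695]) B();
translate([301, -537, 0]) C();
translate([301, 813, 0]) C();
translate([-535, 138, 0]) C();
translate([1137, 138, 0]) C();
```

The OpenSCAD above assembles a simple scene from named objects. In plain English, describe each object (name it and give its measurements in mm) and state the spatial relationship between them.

A is a table with a 867×543 mm rectangular top, 44 mm thick, top surface at z = 695 mm, supported by four 86×86 mm square legs, each inset 33 mm from the nearest pair of top edges, running from the floor.

B is a rectangular picture frame lying in the x–z plane (depth along y). The opening is 390 mm wide (x) by 225 mm tall (z), surrounded by a border 55 mm wide on all four sides. The frame is 17 mm deep and is made of two full-height vertical stiles with two horizontal rails fitted between them.

C is a four-legged stool. The seat is 265×267 mm, 24 mm thick, top at z = 388 mm. It stands on four square legs, each 46×46 mm in cross-section, from z = 0 to the seat underside, each flush with a corner of the seat. Four stretchers, 46 mm wide and 22 mm tall, connect adjacent legs with their undersides at z = 116 mm, each running between the inner faces of the legs it joins and aligned with the legs' outer faces on the other axis.

The picture frame is on top of the table. Four stools sit around the table at the −y, +y, −x, +x sides.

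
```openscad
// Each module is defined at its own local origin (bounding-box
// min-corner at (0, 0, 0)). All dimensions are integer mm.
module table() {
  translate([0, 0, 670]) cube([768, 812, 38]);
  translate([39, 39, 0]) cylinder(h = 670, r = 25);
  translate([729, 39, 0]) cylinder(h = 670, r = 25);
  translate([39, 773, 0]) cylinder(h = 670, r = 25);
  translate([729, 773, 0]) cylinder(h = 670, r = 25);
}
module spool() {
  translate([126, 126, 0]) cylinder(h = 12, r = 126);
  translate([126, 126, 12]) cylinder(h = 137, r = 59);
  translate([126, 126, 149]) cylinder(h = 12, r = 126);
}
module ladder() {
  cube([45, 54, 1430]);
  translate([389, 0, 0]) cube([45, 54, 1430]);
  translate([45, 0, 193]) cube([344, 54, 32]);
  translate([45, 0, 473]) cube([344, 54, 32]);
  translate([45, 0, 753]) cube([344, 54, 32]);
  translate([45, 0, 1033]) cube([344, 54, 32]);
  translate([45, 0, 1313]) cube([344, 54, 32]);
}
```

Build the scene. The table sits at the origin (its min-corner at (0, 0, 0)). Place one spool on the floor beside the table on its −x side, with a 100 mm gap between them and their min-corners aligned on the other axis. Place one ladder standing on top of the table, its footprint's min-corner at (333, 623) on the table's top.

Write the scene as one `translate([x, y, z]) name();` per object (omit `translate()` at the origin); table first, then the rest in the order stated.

table();
translate([-352, 0, 0]) spool();
translate([333, 623, 708]) ladder();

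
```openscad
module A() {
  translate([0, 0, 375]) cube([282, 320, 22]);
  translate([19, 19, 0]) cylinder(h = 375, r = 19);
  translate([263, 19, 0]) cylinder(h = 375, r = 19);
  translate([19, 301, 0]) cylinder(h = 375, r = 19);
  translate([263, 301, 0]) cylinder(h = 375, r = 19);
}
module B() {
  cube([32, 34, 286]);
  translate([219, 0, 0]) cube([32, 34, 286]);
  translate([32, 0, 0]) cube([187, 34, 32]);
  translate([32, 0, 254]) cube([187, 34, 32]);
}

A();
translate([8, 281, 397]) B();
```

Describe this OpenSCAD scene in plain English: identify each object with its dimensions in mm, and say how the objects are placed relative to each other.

A is a simple wooden stool: a rectangular seat 282 mm (x) by 320 mm (y), 22 mm thick, top face at z = 397 mm, on four round legs, each 38 mm in diameter. The legs rest on z = 0, each leg's axis is inset half a diameter from the nearest pair of seat edges (so the leg's bounding box is flush with the corner).

B is a picture frame with a 187×222 mm rectangular opening (x by z) and a uniform 32 mm border on every side. Frame depth is 34 mm along y. It is built from two vertical stiles running the full outside height and two horizontal rails spanning the gap between the stiles.

The picture frame is on top of the stool.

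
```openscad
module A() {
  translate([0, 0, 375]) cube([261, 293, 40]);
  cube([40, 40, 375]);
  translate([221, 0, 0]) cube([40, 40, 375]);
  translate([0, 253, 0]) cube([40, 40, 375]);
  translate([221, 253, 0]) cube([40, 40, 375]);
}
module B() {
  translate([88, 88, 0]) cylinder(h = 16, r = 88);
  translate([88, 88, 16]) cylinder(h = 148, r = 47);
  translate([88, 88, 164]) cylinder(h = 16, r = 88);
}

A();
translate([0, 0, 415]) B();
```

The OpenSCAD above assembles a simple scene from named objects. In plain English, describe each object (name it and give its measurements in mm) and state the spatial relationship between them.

A is a four-legged stool. The seat is 261×293 mm, 40 mm thick, top at z = 415 mm. It stands on four square legs, each 40×40 mm in cross-section, from z = 0 to the seat underside, each flush with a corner of the seat.

B is a spool: two coaxial disc flanges of radius 88 mm and thickness 16 mm, joined by a core cylinder of radius 47 mm and height 148 mm. The lower flange rests on z = 0 and the three cylinders share a vertical axis.

The spool is on top of the stool.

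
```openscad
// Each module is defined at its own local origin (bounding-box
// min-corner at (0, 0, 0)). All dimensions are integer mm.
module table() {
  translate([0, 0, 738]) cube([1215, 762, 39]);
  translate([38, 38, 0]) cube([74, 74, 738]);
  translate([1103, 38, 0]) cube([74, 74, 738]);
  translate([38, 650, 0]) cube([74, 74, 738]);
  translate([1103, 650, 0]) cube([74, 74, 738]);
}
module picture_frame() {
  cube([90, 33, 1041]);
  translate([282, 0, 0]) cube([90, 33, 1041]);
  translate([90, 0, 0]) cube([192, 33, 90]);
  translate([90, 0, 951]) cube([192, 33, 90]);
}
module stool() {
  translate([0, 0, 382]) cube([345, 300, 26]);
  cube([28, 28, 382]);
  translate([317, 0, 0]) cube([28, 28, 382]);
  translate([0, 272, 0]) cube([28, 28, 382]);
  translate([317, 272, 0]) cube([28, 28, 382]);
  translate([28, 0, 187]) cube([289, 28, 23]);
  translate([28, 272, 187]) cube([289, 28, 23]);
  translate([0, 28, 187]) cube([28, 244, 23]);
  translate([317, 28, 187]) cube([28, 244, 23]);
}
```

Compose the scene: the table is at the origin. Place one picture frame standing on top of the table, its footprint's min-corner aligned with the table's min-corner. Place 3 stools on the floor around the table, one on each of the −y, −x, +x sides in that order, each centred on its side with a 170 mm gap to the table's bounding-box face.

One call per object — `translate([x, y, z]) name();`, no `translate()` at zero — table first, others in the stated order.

table();
translate([0, 0, 777]) picture_frame();
translate([435, -470, 0]) stool();
translate([-515, 231, 0]) stool();
translate([1385, 231, 0]) stool();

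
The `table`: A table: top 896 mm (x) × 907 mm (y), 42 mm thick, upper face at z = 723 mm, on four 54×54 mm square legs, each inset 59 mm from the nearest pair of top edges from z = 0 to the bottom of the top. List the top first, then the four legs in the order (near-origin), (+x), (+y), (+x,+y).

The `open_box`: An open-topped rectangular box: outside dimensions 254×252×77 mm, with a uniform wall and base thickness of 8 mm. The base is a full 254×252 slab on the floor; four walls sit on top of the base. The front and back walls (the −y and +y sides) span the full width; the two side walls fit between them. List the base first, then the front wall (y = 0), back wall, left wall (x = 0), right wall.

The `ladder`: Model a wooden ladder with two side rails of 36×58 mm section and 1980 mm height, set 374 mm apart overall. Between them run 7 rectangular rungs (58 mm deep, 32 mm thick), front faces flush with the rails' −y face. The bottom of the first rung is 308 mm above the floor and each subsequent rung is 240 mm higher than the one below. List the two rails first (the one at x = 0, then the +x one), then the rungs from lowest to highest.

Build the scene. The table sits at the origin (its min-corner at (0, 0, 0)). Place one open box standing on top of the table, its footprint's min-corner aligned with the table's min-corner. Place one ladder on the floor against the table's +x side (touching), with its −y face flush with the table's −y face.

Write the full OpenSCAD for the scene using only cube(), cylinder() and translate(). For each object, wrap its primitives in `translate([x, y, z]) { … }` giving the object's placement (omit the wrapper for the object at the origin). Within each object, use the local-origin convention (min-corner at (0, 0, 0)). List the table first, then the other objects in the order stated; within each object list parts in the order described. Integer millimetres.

translate([0, 0, 681]) cube([896, 907, 42]);
translate([59, 59, 0]) cube([54, 54, 681]);
translate([783, 59, 0]) cube([54, 54, 681]);
translate([59, 794, 0]) cube([54, 54, 681]);
translate([783, 794, 0]) cube([54, 54, 681]);
translate([0, 0, 723]) {
  cube([254, 252, 8]);
  translate([0, 0, 8]) cube([254, 8, 69]);
  translate([0, 244, 8]) cube([254, 8, 69]);
  translate([0, 8, 8]) cube([8, 236, 69]);
  translate([246, 8, 8]) cube([8, 236, 69]);
}
translate([896, 0, 0]) {
  cube([36, 58, 1980]);
  translate([338, 0, 0]) cube([36, 58, 1980]);
  translate([36, 0, 308]) cube([302, 58, 32]);
  translate([36, 0, 548]) cube([302, 58, 32]);
  translate([36, 0, 788]) cube([302, 58, 32]);
  translate([36, 0, 1028]) cube([302, 58, 32]);
  translate([36, 0, 1268]) cube([302, 58, 32]);
  translate([36, 0, 1508]) cube([302, 58, 32]);
  translate([36, 0, 1748]) cube([302, 58, 32]);
}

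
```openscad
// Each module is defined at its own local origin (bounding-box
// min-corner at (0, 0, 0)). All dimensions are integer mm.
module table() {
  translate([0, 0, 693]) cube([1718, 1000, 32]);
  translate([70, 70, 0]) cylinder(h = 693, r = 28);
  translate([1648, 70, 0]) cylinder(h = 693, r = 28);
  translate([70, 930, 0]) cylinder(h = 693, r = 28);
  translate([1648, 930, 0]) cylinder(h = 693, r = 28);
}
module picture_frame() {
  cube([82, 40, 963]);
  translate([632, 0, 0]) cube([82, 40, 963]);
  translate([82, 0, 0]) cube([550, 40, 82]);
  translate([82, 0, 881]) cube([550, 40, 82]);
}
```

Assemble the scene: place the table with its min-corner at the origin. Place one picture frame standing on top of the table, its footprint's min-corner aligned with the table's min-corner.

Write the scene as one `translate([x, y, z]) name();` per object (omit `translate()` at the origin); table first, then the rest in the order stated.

table();
translate([0, 0, 725]) picture_frame();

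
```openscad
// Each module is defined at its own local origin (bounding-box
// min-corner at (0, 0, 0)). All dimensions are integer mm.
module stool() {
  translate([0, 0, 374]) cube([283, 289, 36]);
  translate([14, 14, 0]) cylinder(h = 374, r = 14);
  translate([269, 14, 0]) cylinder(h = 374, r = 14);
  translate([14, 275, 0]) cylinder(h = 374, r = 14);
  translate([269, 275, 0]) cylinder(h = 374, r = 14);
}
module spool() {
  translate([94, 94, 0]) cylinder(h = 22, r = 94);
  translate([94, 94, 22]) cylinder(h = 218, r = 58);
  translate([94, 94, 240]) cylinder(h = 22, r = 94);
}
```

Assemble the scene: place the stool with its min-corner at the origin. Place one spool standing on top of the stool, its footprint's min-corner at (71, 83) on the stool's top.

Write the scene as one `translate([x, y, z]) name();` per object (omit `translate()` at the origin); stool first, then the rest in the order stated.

stool();
translate([71, 83, 410]) spool();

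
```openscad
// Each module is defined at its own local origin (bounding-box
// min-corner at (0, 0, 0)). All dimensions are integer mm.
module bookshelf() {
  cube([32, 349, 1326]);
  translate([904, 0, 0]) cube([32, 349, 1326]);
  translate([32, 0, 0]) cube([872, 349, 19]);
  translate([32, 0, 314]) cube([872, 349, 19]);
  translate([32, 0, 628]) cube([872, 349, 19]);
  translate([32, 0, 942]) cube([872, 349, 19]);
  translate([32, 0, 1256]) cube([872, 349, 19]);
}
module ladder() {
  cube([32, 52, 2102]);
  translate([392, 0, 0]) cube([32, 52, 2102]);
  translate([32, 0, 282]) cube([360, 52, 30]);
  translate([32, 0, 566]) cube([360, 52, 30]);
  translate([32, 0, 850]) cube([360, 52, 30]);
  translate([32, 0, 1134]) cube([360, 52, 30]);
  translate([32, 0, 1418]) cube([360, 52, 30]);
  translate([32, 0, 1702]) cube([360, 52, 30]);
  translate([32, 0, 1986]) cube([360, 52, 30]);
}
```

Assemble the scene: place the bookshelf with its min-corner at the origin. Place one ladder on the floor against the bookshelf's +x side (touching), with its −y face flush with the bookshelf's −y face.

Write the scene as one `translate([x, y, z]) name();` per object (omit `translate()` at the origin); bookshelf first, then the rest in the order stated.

bookshelf();
translate([936, 0, 0]) ladder();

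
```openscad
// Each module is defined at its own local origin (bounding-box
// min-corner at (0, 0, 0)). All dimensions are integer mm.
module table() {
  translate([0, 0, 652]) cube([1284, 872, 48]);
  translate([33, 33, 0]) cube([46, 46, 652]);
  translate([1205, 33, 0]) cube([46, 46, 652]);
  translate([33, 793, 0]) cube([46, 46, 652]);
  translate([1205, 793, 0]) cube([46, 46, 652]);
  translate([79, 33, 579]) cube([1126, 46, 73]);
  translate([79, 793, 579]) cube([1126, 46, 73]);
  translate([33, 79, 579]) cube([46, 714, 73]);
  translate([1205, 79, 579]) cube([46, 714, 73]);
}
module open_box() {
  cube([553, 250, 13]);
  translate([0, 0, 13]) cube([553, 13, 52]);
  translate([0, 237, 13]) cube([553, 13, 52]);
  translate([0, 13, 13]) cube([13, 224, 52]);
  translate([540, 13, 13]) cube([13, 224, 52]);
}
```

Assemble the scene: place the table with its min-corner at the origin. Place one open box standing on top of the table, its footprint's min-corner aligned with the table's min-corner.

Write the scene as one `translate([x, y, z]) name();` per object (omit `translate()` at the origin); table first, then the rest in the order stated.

table();
translate([0, 0, 700]) open_box();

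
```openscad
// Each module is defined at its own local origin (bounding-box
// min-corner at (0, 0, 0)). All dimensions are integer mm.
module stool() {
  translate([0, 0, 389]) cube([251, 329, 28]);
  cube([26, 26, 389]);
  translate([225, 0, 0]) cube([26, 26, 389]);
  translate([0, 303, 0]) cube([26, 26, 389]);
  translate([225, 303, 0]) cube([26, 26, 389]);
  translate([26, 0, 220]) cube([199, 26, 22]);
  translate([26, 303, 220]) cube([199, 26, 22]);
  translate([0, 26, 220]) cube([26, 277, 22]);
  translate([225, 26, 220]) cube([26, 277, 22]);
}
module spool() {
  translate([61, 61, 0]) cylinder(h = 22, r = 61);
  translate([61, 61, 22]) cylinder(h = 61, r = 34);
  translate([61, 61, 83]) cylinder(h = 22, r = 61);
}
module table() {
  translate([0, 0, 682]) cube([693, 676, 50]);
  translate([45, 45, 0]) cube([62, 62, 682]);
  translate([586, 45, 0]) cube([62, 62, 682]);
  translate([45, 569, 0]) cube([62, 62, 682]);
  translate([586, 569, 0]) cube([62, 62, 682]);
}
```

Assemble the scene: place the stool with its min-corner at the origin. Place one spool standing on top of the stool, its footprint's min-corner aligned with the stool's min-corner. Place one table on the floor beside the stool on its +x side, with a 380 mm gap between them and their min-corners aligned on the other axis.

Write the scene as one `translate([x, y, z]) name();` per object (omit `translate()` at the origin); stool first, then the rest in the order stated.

stool();
translate([0, 0, 417]) spool();
translate([631, 0, 0]) table();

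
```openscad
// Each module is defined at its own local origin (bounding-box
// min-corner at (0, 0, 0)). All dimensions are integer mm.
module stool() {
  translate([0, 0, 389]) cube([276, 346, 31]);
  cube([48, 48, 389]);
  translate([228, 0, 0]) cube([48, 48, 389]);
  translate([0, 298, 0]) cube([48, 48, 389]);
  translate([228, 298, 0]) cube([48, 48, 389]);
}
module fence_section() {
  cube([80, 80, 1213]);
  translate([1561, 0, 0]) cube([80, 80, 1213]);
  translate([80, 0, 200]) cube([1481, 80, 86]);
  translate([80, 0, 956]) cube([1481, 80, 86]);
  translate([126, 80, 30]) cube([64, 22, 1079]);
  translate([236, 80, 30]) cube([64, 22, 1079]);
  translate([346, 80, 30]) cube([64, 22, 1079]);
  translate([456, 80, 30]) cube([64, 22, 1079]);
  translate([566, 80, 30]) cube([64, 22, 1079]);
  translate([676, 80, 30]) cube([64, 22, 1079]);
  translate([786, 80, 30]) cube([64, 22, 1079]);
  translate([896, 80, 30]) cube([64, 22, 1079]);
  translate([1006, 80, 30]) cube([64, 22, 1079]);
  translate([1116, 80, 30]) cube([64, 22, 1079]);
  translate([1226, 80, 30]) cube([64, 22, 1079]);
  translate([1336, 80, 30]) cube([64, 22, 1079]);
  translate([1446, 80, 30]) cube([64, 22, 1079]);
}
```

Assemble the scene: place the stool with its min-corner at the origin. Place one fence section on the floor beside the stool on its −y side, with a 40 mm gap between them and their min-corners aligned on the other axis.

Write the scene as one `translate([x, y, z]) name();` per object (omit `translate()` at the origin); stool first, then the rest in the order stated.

stool();
translate([0, -142, 0]) fence_section();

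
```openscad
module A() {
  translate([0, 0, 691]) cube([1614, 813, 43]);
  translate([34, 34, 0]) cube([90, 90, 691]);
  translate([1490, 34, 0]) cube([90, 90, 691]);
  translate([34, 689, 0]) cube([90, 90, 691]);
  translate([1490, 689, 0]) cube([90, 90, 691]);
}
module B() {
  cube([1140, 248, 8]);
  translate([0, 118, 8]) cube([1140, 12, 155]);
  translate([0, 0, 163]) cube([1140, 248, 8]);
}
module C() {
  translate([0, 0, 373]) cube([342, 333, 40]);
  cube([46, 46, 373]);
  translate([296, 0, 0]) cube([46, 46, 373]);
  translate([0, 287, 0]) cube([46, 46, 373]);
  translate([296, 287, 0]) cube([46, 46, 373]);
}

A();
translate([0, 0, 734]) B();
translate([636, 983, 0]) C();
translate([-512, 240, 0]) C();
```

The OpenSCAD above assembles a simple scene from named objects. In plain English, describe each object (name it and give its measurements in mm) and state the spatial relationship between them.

A is a rectangular dining table. The top is 1614×813×43 mm with its upper surface at z = 734 mm. It stands on four 90×90 mm square legs, each inset 34 mm from the nearest pair of top edges, running from the floor to the underside of the top.

B is an I-beam lying along x, 1140 mm long. Overall section height 171 mm. Two flanges 248 mm wide (y) and 8 mm thick, one on the floor and one at the top; a web 12 mm thick runs between them, centred on the flange width.

C is a four-legged stool. The seat is 342×333 mm, 40 mm thick, top at z = 413 mm. It stands on four square legs, each 46×46 mm in cross-section, from z = 0 to the seat underside, each flush with a corner of the seat.

The I-beam is on top of the table. Two stools sit around the table at the +y, −x sides.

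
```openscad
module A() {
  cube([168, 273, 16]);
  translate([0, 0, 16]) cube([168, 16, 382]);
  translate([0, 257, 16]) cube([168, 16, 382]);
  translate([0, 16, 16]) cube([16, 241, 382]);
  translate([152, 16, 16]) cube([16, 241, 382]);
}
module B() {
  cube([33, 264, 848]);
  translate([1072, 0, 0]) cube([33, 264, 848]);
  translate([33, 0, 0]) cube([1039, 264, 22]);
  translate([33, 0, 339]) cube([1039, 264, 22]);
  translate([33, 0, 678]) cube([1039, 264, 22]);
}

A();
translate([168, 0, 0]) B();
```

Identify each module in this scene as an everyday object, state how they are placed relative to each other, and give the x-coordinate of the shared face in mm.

A is an open box. B is a bookshelf. The bookshelf is against the open box's +x side, with their −y faces flush. The x-coordinate of the shared face is 168 mm.

The open box's +x face and the bookshelf's −x face are both at x = 168 mm.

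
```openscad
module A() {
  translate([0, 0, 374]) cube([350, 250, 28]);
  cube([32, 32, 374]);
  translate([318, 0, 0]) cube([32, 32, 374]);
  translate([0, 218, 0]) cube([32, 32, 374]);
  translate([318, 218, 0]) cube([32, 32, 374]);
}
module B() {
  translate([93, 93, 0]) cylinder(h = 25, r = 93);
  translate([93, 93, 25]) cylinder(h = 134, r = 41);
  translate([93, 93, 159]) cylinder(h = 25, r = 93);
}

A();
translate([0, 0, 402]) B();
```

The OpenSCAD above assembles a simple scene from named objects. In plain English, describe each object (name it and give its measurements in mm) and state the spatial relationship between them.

A is a four-legged stool. The seat is 350×250 mm, 28 mm thick, top at z = 402 mm. It stands on four square legs, each 32×32 mm in cross-section, from z = 0 to the seat underside, each flush with a corner of the seat.

B is a spool: two coaxial disc flanges of radius 93 mm and thickness 25 mm, joined by a core cylinder of radius 41 mm and height 134 mm. The lower flange rests on z = 0 and the three cylinders share a vertical axis.

The spool is on top of the stool.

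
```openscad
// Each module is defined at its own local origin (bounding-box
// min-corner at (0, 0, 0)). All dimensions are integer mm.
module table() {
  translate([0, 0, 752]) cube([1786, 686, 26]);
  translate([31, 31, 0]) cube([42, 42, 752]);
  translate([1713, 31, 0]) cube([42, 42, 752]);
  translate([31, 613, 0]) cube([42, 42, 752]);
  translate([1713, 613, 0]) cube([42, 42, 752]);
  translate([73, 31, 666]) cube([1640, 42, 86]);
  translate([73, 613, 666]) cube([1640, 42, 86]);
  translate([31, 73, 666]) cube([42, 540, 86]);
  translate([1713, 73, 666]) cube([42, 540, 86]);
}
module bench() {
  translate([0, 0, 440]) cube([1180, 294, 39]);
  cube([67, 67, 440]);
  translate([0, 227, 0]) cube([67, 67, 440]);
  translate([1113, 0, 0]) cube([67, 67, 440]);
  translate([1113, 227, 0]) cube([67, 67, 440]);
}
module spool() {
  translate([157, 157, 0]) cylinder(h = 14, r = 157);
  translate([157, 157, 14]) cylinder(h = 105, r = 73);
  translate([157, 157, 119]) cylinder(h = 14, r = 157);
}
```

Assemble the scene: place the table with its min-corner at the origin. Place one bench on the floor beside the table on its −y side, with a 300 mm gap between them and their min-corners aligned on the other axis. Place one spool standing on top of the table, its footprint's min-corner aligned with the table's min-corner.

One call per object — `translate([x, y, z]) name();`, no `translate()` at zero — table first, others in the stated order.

table();
translate([0, -594, 0]) bench();
translate([0, 0, 778]) spool();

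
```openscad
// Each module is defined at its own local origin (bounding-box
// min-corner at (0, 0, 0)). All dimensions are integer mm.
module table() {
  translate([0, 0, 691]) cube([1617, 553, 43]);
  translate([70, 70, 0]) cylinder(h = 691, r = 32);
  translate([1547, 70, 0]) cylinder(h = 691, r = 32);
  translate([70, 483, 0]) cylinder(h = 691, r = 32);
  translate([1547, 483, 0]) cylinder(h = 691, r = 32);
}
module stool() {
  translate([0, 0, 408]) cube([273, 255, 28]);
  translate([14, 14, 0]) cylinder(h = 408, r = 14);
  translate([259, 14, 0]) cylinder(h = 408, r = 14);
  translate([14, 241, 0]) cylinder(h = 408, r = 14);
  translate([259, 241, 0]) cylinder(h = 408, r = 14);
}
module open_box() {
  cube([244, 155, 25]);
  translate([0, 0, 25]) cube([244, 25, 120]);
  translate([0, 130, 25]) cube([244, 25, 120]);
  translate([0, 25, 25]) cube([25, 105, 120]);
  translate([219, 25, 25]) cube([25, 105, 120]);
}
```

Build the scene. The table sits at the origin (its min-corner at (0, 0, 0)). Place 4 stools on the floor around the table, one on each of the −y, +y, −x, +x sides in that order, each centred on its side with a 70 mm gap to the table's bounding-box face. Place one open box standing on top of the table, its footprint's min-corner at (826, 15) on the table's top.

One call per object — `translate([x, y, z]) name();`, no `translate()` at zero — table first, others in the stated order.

table();
translate([672, -325, 0]) stool();
translate([672, 623, 0]) stool();
translate([-343, 149, 0]) stool();
translate([1687, 149, 0]) stool();
translate([826, 15, 734]) open_box();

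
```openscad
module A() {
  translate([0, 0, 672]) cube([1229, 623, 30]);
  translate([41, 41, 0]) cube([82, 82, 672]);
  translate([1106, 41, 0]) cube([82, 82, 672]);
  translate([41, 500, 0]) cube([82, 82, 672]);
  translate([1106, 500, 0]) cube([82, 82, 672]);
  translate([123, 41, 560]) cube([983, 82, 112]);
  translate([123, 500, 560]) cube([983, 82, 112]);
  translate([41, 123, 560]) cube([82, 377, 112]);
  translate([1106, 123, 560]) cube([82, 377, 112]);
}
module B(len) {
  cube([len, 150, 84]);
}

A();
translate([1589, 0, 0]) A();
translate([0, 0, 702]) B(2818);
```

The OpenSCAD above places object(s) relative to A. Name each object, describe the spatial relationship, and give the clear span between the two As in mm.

Second table starts at x = 1589; first ends at x = 1229; clear span = 1589 − 1229 = 360 mm.

A is a table. B is a beam. A beam spans the tops of two tables. The clear span between the two tables is 360 mm.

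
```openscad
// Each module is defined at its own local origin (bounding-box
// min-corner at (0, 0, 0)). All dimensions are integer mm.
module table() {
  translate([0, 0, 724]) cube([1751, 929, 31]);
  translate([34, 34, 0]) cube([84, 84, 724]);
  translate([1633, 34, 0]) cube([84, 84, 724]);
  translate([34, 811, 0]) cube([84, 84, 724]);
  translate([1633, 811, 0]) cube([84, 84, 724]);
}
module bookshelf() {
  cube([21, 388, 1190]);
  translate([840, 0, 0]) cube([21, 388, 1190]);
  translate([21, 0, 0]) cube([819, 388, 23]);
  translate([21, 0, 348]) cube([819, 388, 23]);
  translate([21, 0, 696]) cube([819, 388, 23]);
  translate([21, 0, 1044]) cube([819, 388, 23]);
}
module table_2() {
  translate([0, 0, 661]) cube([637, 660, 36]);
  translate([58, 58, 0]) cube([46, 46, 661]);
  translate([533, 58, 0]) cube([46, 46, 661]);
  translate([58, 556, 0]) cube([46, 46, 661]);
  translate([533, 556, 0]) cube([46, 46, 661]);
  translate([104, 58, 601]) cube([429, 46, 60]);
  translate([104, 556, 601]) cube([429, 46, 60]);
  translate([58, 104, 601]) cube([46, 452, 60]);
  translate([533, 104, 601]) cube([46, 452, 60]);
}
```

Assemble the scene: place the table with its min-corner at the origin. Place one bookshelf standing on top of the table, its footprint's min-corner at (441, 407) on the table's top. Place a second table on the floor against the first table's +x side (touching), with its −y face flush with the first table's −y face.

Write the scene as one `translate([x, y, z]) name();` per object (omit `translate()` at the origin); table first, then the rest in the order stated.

table();
translate([441, 407, 755]) bookshelf();
translate([1751, 0, 0]) table_2();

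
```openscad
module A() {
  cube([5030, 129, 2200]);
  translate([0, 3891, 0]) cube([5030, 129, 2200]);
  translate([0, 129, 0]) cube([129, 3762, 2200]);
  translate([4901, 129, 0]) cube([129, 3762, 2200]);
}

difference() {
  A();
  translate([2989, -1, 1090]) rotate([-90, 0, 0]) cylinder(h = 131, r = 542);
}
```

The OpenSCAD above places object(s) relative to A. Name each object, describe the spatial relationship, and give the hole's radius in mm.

A is a house frame. The house frame has a circular hole through its front wall. The hole's radius is 542 mm.

The subtracted cylinder has r = 542 mm.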